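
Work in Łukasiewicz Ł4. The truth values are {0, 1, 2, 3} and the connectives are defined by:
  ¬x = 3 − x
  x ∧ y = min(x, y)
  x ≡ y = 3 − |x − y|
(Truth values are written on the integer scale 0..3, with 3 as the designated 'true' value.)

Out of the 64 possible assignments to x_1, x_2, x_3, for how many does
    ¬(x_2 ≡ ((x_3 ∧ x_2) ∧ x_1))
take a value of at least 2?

value 3: 7 assignments (counts)
value 2: 12 assignments (counts)
value 1: 15 assignments
value 0: 30 assignments
So 19 of the 64 assignments meet the threshold.

19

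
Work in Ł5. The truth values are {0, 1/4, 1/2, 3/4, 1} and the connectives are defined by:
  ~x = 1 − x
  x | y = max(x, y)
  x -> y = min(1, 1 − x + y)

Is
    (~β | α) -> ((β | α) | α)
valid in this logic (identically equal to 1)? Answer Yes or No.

No

Counterexample: take α = 0, β = 0.
~β = ~0 = 1
~β | α = 1 | 0 = 1
β | α = 0 | 0 = 0
(β | α) | α = 0 | 0 = 0
(~β | α) -> ((β | α) | α) = 1 -> 0 = 0
This gives 0 ≠ 1.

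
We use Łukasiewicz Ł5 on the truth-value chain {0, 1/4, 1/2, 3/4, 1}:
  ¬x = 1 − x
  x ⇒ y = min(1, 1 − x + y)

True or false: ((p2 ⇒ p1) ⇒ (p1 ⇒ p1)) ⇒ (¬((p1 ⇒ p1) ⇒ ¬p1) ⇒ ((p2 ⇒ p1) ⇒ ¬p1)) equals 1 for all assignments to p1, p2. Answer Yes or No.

No

Counterexample: take p1 = 3/4, p2 = 0.
p2 ⇒ p1 = 0 ⇒ 3/4 = 1
p1 ⇒ p1 = 3/4 ⇒ 3/4 = 1
(p2 ⇒ p1) ⇒ (p1 ⇒ p1) = 1 ⇒ 1 = 1
p1 ⇒ p1 = 3/4 ⇒ 3/4 = 1
¬p1 = ¬3/4 = 1/4
(p1 ⇒ p1) ⇒ ¬p1 = 1 ⇒ 1/4 = 1/4
¬((p1 ⇒ p1) ⇒ ¬p1) = ¬1/4 = 3/4
p2 ⇒ p1 = 0 ⇒ 3/4 = 1
(p2 ⇒ p1) ⇒ ¬p1 = 1 ⇒ 1/4 = 1/4
¬((p1 ⇒ p1) ⇒ ¬p1) ⇒ ((p2 ⇒ p1) ⇒ ¬p1) = 3/4 ⇒ 1/4 = 1/2
((p2 ⇒ p1) ⇒ (p1 ⇒ p1)) ⇒ (¬((p1 ⇒ p1) ⇒ ¬p1) ⇒ ((p2 ⇒ p1) ⇒ ¬p1)) = 1 ⇒ 1/2 = 1/2
This gives 1/2 ≠ 1.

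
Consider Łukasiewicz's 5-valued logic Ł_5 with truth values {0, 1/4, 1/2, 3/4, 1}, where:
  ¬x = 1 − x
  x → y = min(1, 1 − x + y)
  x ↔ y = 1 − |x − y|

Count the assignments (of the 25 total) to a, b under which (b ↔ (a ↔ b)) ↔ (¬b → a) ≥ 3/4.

20

value 1: 11 assignments (counts)
value 3/4: 9 assignments (counts)
value 1/2: 3 assignments
value 1/4: 1 assignment
value 0: 1 assignment
So 20 of the 25 assignments meet the threshold.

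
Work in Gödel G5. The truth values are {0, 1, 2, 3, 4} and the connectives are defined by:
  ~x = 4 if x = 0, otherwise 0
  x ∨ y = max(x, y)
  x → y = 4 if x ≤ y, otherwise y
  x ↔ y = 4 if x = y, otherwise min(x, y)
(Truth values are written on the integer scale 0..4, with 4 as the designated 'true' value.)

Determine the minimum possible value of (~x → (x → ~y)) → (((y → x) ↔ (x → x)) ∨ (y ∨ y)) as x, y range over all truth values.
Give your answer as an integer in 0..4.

1

Take x = 0, y = 1:
~x = ~0 = 4
~y = ~1 = 0
x → ~y = 0 → 0 = 4
~x → (x → ~y) = 4 → 4 = 4
y → x = 1 → 0 = 0
x → x = 0 → 0 = 4
(y → x) ↔ (x → x) = 0 ↔ 4 = 0
y ∨ y = 1 ∨ 1 = 1
((y → x) ↔ (x → x)) ∨ (y ∨ y) = 0 ∨ 1 = 1
(~x → (x → ~y)) → (((y → x) ↔ (x → x)) ∨ (y ∨ y)) = 4 → 1 = 1
No assignment yields a value below 1, so this is the minimum.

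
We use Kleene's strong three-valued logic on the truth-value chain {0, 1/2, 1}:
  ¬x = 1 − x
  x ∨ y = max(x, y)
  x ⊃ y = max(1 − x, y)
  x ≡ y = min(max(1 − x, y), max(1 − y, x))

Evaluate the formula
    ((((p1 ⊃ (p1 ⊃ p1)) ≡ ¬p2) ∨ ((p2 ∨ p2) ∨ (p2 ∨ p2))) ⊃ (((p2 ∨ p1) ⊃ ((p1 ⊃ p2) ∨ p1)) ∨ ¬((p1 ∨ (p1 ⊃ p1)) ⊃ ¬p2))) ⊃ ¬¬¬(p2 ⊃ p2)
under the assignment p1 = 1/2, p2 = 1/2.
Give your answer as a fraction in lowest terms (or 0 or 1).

1/2

p1 ⊃ p1 = 1/2 ⊃ 1/2 = 1/2
p1 ⊃ (p1 ⊃ p1) = 1/2 ⊃ 1/2 = 1/2
¬p2 = ¬1/2 = 1/2
(p1 ⊃ (p1 ⊃ p1)) ≡ ¬p2 = 1/2 ≡ 1/2 = 1/2
p2 ∨ p2 = 1/2 ∨ 1/2 = 1/2
p2 ∨ p2 = 1/2 ∨ 1/2 = 1/2
(p2 ∨ p2) ∨ (p2 ∨ p2) = 1/2 ∨ 1/2 = 1/2
((p1 ⊃ (p1 ⊃ p1)) ≡ ¬p2) ∨ ((p2 ∨ p2) ∨ (p2 ∨ p2)) = 1/2 ∨ 1/2 = 1/2
p2 ∨ p1 = 1/2 ∨ 1/2 = 1/2
p1 ⊃ p2 = 1/2 ⊃ 1/2 = 1/2
(p1 ⊃ p2) ∨ p1 = 1/2 ∨ 1/2 = 1/2
(p2 ∨ p1) ⊃ ((p1 ⊃ p2) ∨ p1) = 1/2 ⊃ 1/2 = 1/2
p1 ⊃ p1 = 1/2 ⊃ 1/2 = 1/2
p1 ∨ (p1 ⊃ p1) = 1/2 ∨ 1/2 = 1/2
¬p2 = ¬1/2 = 1/2
(p1 ∨ (p1 ⊃ p1)) ⊃ ¬p2 = 1/2 ⊃ 1/2 = 1/2
¬((p1 ∨ (p1 ⊃ p1)) ⊃ ¬p2) = ¬1/2 = 1/2
((p2 ∨ p1) ⊃ ((p1 ⊃ p2) ∨ p1)) ∨ ¬((p1 ∨ (p1 ⊃ p1)) ⊃ ¬p2) = 1/2 ∨ 1/2 = 1/2
(((p1 ⊃ (p1 ⊃ p1)) ≡ ¬p2) ∨ ((p2 ∨ p2) ∨ (p2 ∨ p2))) ⊃ (((p2 ∨ p1) ⊃ ((p1 ⊃ p2) ∨ p1)) ∨ ¬((p1 ∨ (p1 ⊃ p1)) ⊃ ¬p2)) = 1/2 ⊃ 1/2 = 1/2
p2 ⊃ p2 = 1/2 ⊃ 1/2 = 1/2
¬(p2 ⊃ p2) = ¬1/2 = 1/2
¬¬(p2 ⊃ p2) = ¬1/2 = 1/2
¬¬¬(p2 ⊃ p2) = ¬1/2 = 1/2
((((p1 ⊃ (p1 ⊃ p1)) ≡ ¬p2) ∨ ((p2 ∨ p2) ∨ (p2 ∨ p2))) ⊃ (((p2 ∨ p1) ⊃ ((p1 ⊃ p2) ∨ p1)) ∨ ¬((p1 ∨ (p1 ⊃ p1)) ⊃ ¬p2))) ⊃ ¬¬¬(p2 ⊃ p2) = 1/2 ⊃ 1/2 = 1/2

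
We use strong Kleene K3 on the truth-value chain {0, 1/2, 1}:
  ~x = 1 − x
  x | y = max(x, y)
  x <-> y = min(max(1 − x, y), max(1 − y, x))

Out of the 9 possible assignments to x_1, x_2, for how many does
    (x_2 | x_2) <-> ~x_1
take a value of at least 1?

2

x_1 = 0, x_2 = 0 ↦ 0  <
x_1 = 0, x_2 = 1/2 ↦ 1/2  <
x_1 = 0, x_2 = 1 ↦ 1  ≥
x_1 = 1/2, x_2 = 0 ↦ 1/2  <
x_1 = 1/2, x_2 = 1/2 ↦ 1/2  <
x_1 = 1/2, x_2 = 1 ↦ 1/2  <
x_1 = 1, x_2 = 0 ↦ 1  ≥
x_1 = 1, x_2 = 1/2 ↦ 1/2  <
x_1 = 1, x_2 = 1 ↦ 0  <
So 2 of the 9 assignments meet the threshold.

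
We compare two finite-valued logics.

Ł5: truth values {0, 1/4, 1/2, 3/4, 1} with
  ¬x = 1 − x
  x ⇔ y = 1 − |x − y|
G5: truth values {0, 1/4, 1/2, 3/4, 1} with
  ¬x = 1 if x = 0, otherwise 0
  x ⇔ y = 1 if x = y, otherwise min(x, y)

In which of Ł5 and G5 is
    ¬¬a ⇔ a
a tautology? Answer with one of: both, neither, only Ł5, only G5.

In Ł5: every assignment gives 1 — tautology.
In G5: at a = 1/4 the value is 1/4 — not a tautology.

only Ł5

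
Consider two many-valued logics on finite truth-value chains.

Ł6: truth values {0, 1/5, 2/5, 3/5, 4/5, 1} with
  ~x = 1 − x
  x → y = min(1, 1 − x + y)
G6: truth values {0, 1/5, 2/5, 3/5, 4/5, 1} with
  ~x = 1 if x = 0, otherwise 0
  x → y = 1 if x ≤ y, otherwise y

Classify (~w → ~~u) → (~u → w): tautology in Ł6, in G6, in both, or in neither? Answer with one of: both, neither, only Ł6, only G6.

only Ł6

In Ł6: every assignment gives 1 — tautology.
In G6: at u = 0, w = 1/5 the value is 1/5 — not a tautology.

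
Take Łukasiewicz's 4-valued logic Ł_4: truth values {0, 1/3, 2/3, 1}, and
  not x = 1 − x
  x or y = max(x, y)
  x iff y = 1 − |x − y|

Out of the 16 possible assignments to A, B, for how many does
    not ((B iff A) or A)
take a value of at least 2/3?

3

A = 0, B = 0 ↦ 0  <
A = 0, B = 1/3 ↦ 1/3  <
A = 0, B = 2/3 ↦ 2/3  ≥
A = 0, B = 1 ↦ 1  ≥
A = 1/3, B = 0 ↦ 1/3  <
A = 1/3, B = 1/3 ↦ 0  <
A = 1/3, B = 2/3 ↦ 1/3  <
A = 1/3, B = 1 ↦ 2/3  ≥
A = 2/3, B = 0 ↦ 1/3  <
A = 2/3, B = 1/3 ↦ 1/3  <
A = 2/3, B = 2/3 ↦ 0  <
A = 2/3, B = 1 ↦ 1/3  <
A = 1, B = 0 ↦ 0  <
A = 1, B = 1/3 ↦ 0  <
A = 1, B = 2/3 ↦ 0  <
A = 1, B = 1 ↦ 0  <
So 3 of the 16 assignments meet the threshold.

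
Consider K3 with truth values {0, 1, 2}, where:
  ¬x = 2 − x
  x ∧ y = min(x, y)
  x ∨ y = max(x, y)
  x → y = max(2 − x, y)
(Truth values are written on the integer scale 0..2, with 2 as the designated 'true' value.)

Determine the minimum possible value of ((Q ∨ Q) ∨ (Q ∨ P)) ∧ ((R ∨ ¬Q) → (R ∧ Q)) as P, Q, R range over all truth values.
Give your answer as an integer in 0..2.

Take P = 0, Q = 0, R = 0:
Q ∨ Q = 0 ∨ 0 = 0
Q ∨ P = 0 ∨ 0 = 0
(Q ∨ Q) ∨ (Q ∨ P) = 0 ∨ 0 = 0
¬Q = ¬0 = 2
R ∨ ¬Q = 0 ∨ 2 = 2
R ∧ Q = 0 ∧ 0 = 0
(R ∨ ¬Q) → (R ∧ Q) = 2 → 0 = 0
((Q ∨ Q) ∨ (Q ∨ P)) ∧ ((R ∨ ¬Q) → (R ∧ Q)) = 0 ∧ 0 = 0
No assignment yields a value below 0, so this is the minimum.

0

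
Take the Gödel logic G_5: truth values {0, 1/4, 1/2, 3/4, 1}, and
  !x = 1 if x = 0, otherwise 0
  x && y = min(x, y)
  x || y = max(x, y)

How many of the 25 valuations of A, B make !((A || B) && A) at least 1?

value 1: 5 assignments (counts)
value 0: 20 assignments
So 5 of the 25 assignments meet the threshold.

5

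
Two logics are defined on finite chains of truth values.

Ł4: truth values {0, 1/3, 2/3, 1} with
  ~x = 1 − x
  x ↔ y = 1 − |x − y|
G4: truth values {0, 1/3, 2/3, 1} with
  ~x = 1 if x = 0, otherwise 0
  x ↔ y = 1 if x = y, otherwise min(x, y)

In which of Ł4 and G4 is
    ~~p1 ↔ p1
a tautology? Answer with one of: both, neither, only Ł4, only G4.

only Ł4

In Ł4: every assignment gives 1 — tautology.
In G4: at p1 = 1/3 the value is 1/3 — not a tautology.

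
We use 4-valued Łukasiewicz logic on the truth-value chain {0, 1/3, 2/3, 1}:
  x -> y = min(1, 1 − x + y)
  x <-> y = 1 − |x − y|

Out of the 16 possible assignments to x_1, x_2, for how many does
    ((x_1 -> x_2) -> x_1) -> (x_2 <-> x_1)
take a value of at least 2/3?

x_1 = 0, x_2 = 0 ↦ 1  ≥
x_1 = 0, x_2 = 1/3 ↦ 1  ≥
x_1 = 0, x_2 = 2/3 ↦ 1  ≥
x_1 = 0, x_2 = 1 ↦ 1  ≥
x_1 = 1/3, x_2 = 0 ↦ 1  ≥
x_1 = 1/3, x_2 = 1/3 ↦ 1  ≥
x_1 = 1/3, x_2 = 2/3 ↦ 1  ≥
x_1 = 1/3, x_2 = 1 ↦ 1  ≥
x_1 = 2/3, x_2 = 0 ↦ 1/3  <
x_1 = 2/3, x_2 = 1/3 ↦ 2/3  ≥
x_1 = 2/3, x_2 = 2/3 ↦ 1  ≥
x_1 = 2/3, x_2 = 1 ↦ 1  ≥
x_1 = 1, x_2 = 0 ↦ 0  <
x_1 = 1, x_2 = 1/3 ↦ 1/3  <
x_1 = 1, x_2 = 2/3 ↦ 2/3  ≥
x_1 = 1, x_2 = 1 ↦ 1  ≥
So 13 of the 16 assignments meet the threshold.

13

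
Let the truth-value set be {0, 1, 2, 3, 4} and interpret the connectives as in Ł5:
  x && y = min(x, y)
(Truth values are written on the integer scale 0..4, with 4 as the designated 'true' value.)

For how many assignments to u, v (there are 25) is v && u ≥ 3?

value 4: 1 assignment (counts)
value 3: 3 assignments (counts)
value 2: 5 assignments
value 1: 7 assignments
value 0: 9 assignments
So 4 of the 25 assignments meet the threshold.

4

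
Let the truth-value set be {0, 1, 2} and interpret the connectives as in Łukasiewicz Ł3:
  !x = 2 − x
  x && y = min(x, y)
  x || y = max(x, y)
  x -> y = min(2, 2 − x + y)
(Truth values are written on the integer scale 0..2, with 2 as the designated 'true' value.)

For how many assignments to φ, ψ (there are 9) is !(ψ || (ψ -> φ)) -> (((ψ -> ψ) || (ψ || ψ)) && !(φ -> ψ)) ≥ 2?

φ = 0, ψ = 0 ↦ 2  ≥
φ = 0, ψ = 1 ↦ 1  <
φ = 0, ψ = 2 ↦ 2  ≥
φ = 1, ψ = 0 ↦ 2  ≥
φ = 1, ψ = 1 ↦ 2  ≥
φ = 1, ψ = 2 ↦ 2  ≥
φ = 2, ψ = 0 ↦ 2  ≥
φ = 2, ψ = 1 ↦ 2  ≥
φ = 2, ψ = 2 ↦ 2  ≥
So 8 of the 9 assignments meet the threshold.

8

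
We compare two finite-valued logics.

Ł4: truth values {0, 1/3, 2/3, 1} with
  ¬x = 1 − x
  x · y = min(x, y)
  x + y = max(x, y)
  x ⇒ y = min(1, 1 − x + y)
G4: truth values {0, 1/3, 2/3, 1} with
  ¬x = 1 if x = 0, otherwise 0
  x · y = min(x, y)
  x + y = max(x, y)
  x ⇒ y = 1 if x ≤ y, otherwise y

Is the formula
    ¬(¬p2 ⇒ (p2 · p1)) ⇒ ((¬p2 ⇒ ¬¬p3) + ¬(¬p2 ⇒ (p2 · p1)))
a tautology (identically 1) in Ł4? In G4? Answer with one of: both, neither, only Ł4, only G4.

In Ł4: every assignment gives 1 — tautology.
In G4: every assignment gives 1 — tautology.

both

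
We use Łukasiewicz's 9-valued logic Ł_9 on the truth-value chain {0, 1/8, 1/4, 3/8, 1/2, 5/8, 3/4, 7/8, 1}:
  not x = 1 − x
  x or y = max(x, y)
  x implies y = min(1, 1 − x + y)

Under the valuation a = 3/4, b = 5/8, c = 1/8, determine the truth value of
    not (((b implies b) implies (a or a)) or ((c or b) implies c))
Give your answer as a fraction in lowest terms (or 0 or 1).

1/4

b implies b = 5/8 implies 5/8 = 1
a or a = 3/4 or 3/4 = 3/4
(b implies b) implies (a or a) = 1 implies 3/4 = 3/4
c or b = 1/8 or 5/8 = 5/8
(c or b) implies c = 5/8 implies 1/8 = 1/2
((b implies b) implies (a or a)) or ((c or b) implies c) = 3/4 or 1/2 = 3/4
not (((b implies b) implies (a or a)) or ((c or b) implies c)) = not 3/4 = 1/4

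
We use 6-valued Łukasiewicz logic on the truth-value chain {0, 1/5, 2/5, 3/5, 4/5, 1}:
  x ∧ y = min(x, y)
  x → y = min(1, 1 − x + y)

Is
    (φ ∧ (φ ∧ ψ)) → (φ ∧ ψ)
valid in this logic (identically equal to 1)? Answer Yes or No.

At φ = 1, ψ = 4/5, for instance:
φ ∧ ψ = 1 ∧ 4/5 = 4/5
φ ∧ (φ ∧ ψ) = 1 ∧ 4/5 = 4/5
(φ ∧ (φ ∧ ψ)) → (φ ∧ ψ) = 4/5 → 4/5 = 1
and checking the remaining 35 assignments likewise gives ≥ 1 in every case.

Yes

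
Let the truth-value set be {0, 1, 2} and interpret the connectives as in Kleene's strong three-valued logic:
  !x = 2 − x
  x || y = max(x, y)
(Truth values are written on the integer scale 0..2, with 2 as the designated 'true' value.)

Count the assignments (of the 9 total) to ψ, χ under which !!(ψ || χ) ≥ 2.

5

ψ = 0, χ = 0 ↦ 0  <
ψ = 0, χ = 1 ↦ 1  <
ψ = 0, χ = 2 ↦ 2  ≥
ψ = 1, χ = 0 ↦ 1  <
ψ = 1, χ = 1 ↦ 1  <
ψ = 1, χ = 2 ↦ 2  ≥
ψ = 2, χ = 0 ↦ 2  ≥
ψ = 2, χ = 1 ↦ 2  ≥
ψ = 2, χ = 2 ↦ 2  ≥
So 5 of the 9 assignments meet the threshold.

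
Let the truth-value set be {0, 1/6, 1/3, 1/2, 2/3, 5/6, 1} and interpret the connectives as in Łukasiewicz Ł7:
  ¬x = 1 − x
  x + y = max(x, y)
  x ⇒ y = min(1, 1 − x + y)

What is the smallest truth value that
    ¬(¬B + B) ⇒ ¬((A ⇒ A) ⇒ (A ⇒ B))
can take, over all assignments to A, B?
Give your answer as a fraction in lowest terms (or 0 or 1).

Take A = 0, B = 1/2:
¬B = ¬1/2 = 1/2
¬B + B = 1/2 + 1/2 = 1/2
¬(¬B + B) = ¬1/2 = 1/2
A ⇒ A = 0 ⇒ 0 = 1
A ⇒ B = 0 ⇒ 1/2 = 1
(A ⇒ A) ⇒ (A ⇒ B) = 1 ⇒ 1 = 1
¬((A ⇒ A) ⇒ (A ⇒ B)) = ¬1 = 0
¬(¬B + B) ⇒ ¬((A ⇒ A) ⇒ (A ⇒ B)) = 1/2 ⇒ 0 = 1/2
No assignment yields a value below 1/2, so this is the minimum.

1/2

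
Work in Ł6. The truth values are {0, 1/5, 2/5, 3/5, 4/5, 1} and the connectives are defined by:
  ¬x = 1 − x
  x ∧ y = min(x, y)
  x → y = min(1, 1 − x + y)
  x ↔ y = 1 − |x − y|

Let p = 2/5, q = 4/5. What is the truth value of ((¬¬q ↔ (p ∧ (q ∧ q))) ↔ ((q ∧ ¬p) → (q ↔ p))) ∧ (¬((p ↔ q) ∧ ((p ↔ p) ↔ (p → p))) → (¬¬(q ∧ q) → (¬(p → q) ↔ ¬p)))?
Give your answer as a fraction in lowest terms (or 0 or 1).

¬q = ¬4/5 = 1/5
¬¬q = ¬1/5 = 4/5
q ∧ q = 4/5 ∧ 4/5 = 4/5
p ∧ (q ∧ q) = 2/5 ∧ 4/5 = 2/5
¬¬q ↔ (p ∧ (q ∧ q)) = 4/5 ↔ 2/5 = 3/5
¬p = ¬2/5 = 3/5
q ∧ ¬p = 4/5 ∧ 3/5 = 3/5
q ↔ p = 4/5 ↔ 2/5 = 3/5
(q ∧ ¬p) → (q ↔ p) = 3/5 → 3/5 = 1
(¬¬q ↔ (p ∧ (q ∧ q))) ↔ ((q ∧ ¬p) → (q ↔ p)) = 3/5 ↔ 1 = 3/5
p ↔ q = 2/5 ↔ 4/5 = 3/5
p ↔ p = 2/5 ↔ 2/5 = 1
p → p = 2/5 → 2/5 = 1
(p ↔ p) ↔ (p → p) = 1 ↔ 1 = 1
(p ↔ q) ∧ ((p ↔ p) ↔ (p → p)) = 3/5 ∧ 1 = 3/5
¬((p ↔ q) ∧ ((p ↔ p) ↔ (p → p))) = ¬3/5 = 2/5
q ∧ q = 4/5 ∧ 4/5 = 4/5
¬(q ∧ q) = ¬4/5 = 1/5
¬¬(q ∧ q) = ¬1/5 = 4/5
p → q = 2/5 → 4/5 = 1
¬(p → q) = ¬1 = 0
¬p = ¬2/5 = 3/5
¬(p → q) ↔ ¬p = 0 ↔ 3/5 = 2/5
¬¬(q ∧ q) → (¬(p → q) ↔ ¬p) = 4/5 → 2/5 = 3/5
¬((p ↔ q) ∧ ((p ↔ p) ↔ (p → p))) → (¬¬(q ∧ q) → (¬(p → q) ↔ ¬p)) = 2/5 → 3/5 = 1
((¬¬q ↔ (p ∧ (q ∧ q))) ↔ ((q ∧ ¬p) → (q ↔ p))) ∧ (¬((p ↔ q) ∧ ((p ↔ p) ↔ (p → p))) → (¬¬(q ∧ q) → (¬(p → q) ↔ ¬p))) = 3/5 ∧ 1 = 3/5

3/5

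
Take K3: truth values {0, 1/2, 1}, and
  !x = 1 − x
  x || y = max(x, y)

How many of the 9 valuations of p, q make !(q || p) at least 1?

1

p = 0, q = 0 ↦ 1  ≥
p = 0, q = 1/2 ↦ 1/2  <
p = 0, q = 1 ↦ 0  <
p = 1/2, q = 0 ↦ 1/2  <
p = 1/2, q = 1/2 ↦ 1/2  <
p = 1/2, q = 1 ↦ 0  <
p = 1, q = 0 ↦ 0  <
p = 1, q = 1/2 ↦ 0  <
p = 1, q = 1 ↦ 0  <
So 1 of the 9 assignments meets the threshold.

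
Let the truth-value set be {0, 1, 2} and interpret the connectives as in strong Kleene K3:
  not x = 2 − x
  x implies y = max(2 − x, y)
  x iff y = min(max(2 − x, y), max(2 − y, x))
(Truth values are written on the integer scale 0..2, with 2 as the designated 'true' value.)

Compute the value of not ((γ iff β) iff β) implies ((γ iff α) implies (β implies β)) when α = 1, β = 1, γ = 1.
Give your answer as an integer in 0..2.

γ iff β = 1 iff 1 = 1
(γ iff β) iff β = 1 iff 1 = 1
not ((γ iff β) iff β) = not 1 = 1
γ iff α = 1 iff 1 = 1
β implies β = 1 implies 1 = 1
(γ iff α) implies (β implies β) = 1 implies 1 = 1
not ((γ iff β) iff β) implies ((γ iff α) implies (β implies β)) = 1 implies 1 = 1

1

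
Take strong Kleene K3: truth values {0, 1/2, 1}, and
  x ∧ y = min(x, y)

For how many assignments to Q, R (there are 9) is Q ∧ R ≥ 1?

1

Q = 0, R = 0 ↦ 0  <
Q = 0, R = 1/2 ↦ 0  <
Q = 0, R = 1 ↦ 0  <
Q = 1/2, R = 0 ↦ 0  <
Q = 1/2, R = 1/2 ↦ 1/2  <
Q = 1/2, R = 1 ↦ 1/2  <
Q = 1, R = 0 ↦ 0  <
Q = 1, R = 1/2 ↦ 1/2  <
Q = 1, R = 1 ↦ 1  ≥
So 1 of the 9 assignments meets the threshold.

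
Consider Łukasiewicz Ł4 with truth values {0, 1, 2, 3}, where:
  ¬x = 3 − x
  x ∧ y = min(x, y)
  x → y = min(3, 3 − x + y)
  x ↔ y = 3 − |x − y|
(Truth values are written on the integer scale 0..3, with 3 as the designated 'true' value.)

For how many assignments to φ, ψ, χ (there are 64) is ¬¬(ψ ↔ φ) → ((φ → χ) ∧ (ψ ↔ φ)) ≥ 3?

53

value 3: 53 assignments (counts)
value 2: 7 assignments
value 1: 3 assignments
value 0: 1 assignment
So 53 of the 64 assignments meet the threshold.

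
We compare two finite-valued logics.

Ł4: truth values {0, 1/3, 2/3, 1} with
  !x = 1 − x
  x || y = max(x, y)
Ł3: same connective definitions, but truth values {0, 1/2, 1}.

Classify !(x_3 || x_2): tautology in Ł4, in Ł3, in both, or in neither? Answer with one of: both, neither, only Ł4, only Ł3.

neither

In Ł4: at x_2 = 0, x_3 = 1/3 the value is 2/3 — not a tautology.
In Ł3: at x_2 = 0, x_3 = 1/2 the value is 1/2 — not a tautology.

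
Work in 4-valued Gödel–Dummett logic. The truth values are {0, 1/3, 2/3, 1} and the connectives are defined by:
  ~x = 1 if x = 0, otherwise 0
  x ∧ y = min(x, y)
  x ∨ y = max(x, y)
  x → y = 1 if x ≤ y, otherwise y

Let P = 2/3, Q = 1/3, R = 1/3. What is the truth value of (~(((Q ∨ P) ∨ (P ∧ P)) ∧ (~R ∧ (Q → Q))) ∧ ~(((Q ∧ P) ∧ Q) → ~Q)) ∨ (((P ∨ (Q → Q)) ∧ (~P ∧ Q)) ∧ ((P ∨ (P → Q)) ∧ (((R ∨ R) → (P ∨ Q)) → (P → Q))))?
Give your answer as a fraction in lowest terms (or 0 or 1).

Q ∨ P = 1/3 ∨ 2/3 = 2/3
P ∧ P = 2/3 ∧ 2/3 = 2/3
(Q ∨ P) ∨ (P ∧ P) = 2/3 ∨ 2/3 = 2/3
~R = ~1/3 = 0
Q → Q = 1/3 → 1/3 = 1
~R ∧ (Q → Q) = 0 ∧ 1 = 0
((Q ∨ P) ∨ (P ∧ P)) ∧ (~R ∧ (Q → Q)) = 2/3 ∧ 0 = 0
~(((Q ∨ P) ∨ (P ∧ P)) ∧ (~R ∧ (Q → Q))) = ~0 = 1
Q ∧ P = 1/3 ∧ 2/3 = 1/3
(Q ∧ P) ∧ Q = 1/3 ∧ 1/3 = 1/3
~Q = ~1/3 = 0
((Q ∧ P) ∧ Q) → ~Q = 1/3 → 0 = 0
~(((Q ∧ P) ∧ Q) → ~Q) = ~0 = 1
~(((Q ∨ P) ∨ (P ∧ P)) ∧ (~R ∧ (Q → Q))) ∧ ~(((Q ∧ P) ∧ Q) → ~Q) = 1 ∧ 1 = 1
Q → Q = 1/3 → 1/3 = 1
P ∨ (Q → Q) = 2/3 ∨ 1 = 1
~P = ~2/3 = 0
~P ∧ Q = 0 ∧ 1/3 = 0
(P ∨ (Q → Q)) ∧ (~P ∧ Q) = 1 ∧ 0 = 0
P → Q = 2/3 → 1/3 = 1/3
P ∨ (P → Q) = 2/3 ∨ 1/3 = 2/3
R ∨ R = 1/3 ∨ 1/3 = 1/3
P ∨ Q = 2/3 ∨ 1/3 = 2/3
(R ∨ R) → (P ∨ Q) = 1/3 → 2/3 = 1
P → Q = 2/3 → 1/3 = 1/3
((R ∨ R) → (P ∨ Q)) → (P → Q) = 1 → 1/3 = 1/3
(P ∨ (P → Q)) ∧ (((R ∨ R) → (P ∨ Q)) → (P → Q)) = 2/3 ∧ 1/3 = 1/3
((P ∨ (Q → Q)) ∧ (~P ∧ Q)) ∧ ((P ∨ (P → Q)) ∧ (((R ∨ R) → (P ∨ Q)) → (P → Q))) = 0 ∧ 1/3 = 0
(~(((Q ∨ P) ∨ (P ∧ P)) ∧ (~R ∧ (Q → Q))) ∧ ~(((Q ∧ P) ∧ Q) → ~Q)) ∨ (((P ∨ (Q → Q)) ∧ (~P ∧ Q)) ∧ ((P ∨ (P → Q)) ∧ (((R ∨ R) → (P ∨ Q)) → (P → Q)))) = 1 ∨ 0 = 1

1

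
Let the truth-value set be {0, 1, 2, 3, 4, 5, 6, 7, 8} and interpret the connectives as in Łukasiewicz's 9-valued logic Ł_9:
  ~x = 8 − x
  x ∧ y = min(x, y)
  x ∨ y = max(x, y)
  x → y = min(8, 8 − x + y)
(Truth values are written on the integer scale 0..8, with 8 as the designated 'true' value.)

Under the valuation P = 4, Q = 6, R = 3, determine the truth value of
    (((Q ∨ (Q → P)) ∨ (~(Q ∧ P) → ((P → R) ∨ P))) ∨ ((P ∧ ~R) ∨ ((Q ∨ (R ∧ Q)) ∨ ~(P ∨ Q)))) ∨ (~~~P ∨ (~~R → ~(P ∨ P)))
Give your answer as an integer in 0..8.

8

Q → P = 6 → 4 = 6
Q ∨ (Q → P) = 6 ∨ 6 = 6
Q ∧ P = 6 ∧ 4 = 4
~(Q ∧ P) = ~4 = 4
P → R = 4 → 3 = 7
(P → R) ∨ P = 7 ∨ 4 = 7
~(Q ∧ P) → ((P → R) ∨ P) = 4 → 7 = 8
(Q ∨ (Q → P)) ∨ (~(Q ∧ P) → ((P → R) ∨ P)) = 6 ∨ 8 = 8
~R = ~3 = 5
P ∧ ~R = 4 ∧ 5 = 4
R ∧ Q = 3 ∧ 6 = 3
Q ∨ (R ∧ Q) = 6 ∨ 3 = 6
P ∨ Q = 4 ∨ 6 = 6
~(P ∨ Q) = ~6 = 2
(Q ∨ (R ∧ Q)) ∨ ~(P ∨ Q) = 6 ∨ 2 = 6
(P ∧ ~R) ∨ ((Q ∨ (R ∧ Q)) ∨ ~(P ∨ Q)) = 4 ∨ 6 = 6
((Q ∨ (Q → P)) ∨ (~(Q ∧ P) → ((P → R) ∨ P))) ∨ ((P ∧ ~R) ∨ ((Q ∨ (R ∧ Q)) ∨ ~(P ∨ Q))) = 8 ∨ 6 = 8
~P = ~4 = 4
~~P = ~4 = 4
~~~P = ~4 = 4
~R = ~3 = 5
~~R = ~5 = 3
P ∨ P = 4 ∨ 4 = 4
~(P ∨ P) = ~4 = 4
~~R → ~(P ∨ P) = 3 → 4 = 8
~~~P ∨ (~~R → ~(P ∨ P)) = 4 ∨ 8 = 8
(((Q ∨ (Q → P)) ∨ (~(Q ∧ P) → ((P → R) ∨ P))) ∨ ((P ∧ ~R) ∨ ((Q ∨ (R ∧ Q)) ∨ ~(P ∨ Q)))) ∨ (~~~P ∨ (~~R → ~(P ∨ P))) = 8 ∨ 8 = 8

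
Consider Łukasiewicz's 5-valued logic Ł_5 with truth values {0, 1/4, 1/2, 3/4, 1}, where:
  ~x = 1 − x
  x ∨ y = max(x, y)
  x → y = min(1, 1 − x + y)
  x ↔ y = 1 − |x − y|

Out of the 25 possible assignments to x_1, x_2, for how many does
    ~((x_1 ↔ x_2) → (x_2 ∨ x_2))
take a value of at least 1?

1

value 1: 1 assignment (counts)
value 3/4: 2 assignments
value 1/2: 4 assignments
value 1/4: 5 assignments
value 0: 13 assignments
So 1 of the 25 assignments meets the threshold.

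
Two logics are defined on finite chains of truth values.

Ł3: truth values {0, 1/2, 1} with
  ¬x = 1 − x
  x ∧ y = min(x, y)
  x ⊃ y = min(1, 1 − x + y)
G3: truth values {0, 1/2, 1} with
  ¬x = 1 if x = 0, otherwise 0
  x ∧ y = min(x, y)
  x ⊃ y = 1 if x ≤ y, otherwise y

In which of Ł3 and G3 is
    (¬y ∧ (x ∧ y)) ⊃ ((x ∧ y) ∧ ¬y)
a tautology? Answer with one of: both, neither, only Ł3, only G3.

In Ł3: every assignment gives 1 — tautology.
In G3: every assignment gives 1 — tautology.

both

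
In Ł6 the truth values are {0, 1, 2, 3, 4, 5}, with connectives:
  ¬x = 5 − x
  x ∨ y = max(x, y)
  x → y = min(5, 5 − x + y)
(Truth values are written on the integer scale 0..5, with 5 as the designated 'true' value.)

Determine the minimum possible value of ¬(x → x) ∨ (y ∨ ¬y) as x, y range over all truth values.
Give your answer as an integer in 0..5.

3

Take x = 0, y = 2:
x → x = 0 → 0 = 5
¬(x → x) = ¬5 = 0
¬y = ¬2 = 3
y ∨ ¬y = 2 ∨ 3 = 3
¬(x → x) ∨ (y ∨ ¬y) = 0 ∨ 3 = 3
No assignment yields a value below 3, so this is the minimum.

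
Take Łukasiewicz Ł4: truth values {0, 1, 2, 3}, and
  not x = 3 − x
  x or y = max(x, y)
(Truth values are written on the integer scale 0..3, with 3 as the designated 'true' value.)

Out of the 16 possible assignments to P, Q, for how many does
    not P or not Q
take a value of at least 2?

P = 0, Q = 0 ↦ 3  ≥
P = 0, Q = 1 ↦ 3  ≥
P = 0, Q = 2 ↦ 3  ≥
P = 0, Q = 3 ↦ 3  ≥
P = 1, Q = 0 ↦ 3  ≥
P = 1, Q = 1 ↦ 2  ≥
P = 1, Q = 2 ↦ 2  ≥
P = 1, Q = 3 ↦ 2  ≥
P = 2, Q = 0 ↦ 3  ≥
P = 2, Q = 1 ↦ 2  ≥
P = 2, Q = 2 ↦ 1  <
P = 2, Q = 3 ↦ 1  <
P = 3, Q = 0 ↦ 3  ≥
P = 3, Q = 1 ↦ 2  ≥
P = 3, Q = 2 ↦ 1  <
P = 3, Q = 3 ↦ 0  <
So 12 of the 16 assignments meet the threshold.

12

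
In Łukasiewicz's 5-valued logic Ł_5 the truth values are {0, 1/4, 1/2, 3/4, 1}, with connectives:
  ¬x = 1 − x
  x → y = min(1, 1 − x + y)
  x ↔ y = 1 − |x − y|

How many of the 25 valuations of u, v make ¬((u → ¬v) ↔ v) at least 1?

6

value 1: 6 assignments (counts)
value 3/4: 5 assignments
value 1/2: 6 assignments
value 1/4: 5 assignments
value 0: 3 assignments
So 6 of the 25 assignments meet the threshold.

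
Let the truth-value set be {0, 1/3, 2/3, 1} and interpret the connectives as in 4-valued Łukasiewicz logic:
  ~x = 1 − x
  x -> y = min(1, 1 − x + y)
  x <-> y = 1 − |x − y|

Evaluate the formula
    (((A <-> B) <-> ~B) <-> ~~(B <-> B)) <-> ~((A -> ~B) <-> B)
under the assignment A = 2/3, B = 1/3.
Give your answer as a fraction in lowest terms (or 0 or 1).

2/3

A <-> B = 2/3 <-> 1/3 = 2/3
~B = ~1/3 = 2/3
(A <-> B) <-> ~B = 2/3 <-> 2/3 = 1
B <-> B = 1/3 <-> 1/3 = 1
~(B <-> B) = ~1 = 0
~~(B <-> B) = ~0 = 1
((A <-> B) <-> ~B) <-> ~~(B <-> B) = 1 <-> 1 = 1
~B = ~1/3 = 2/3
A -> ~B = 2/3 -> 2/3 = 1
(A -> ~B) <-> B = 1 <-> 1/3 = 1/3
~((A -> ~B) <-> B) = ~1/3 = 2/3
(((A <-> B) <-> ~B) <-> ~~(B <-> B)) <-> ~((A -> ~B) <-> B) = 1 <-> 2/3 = 2/3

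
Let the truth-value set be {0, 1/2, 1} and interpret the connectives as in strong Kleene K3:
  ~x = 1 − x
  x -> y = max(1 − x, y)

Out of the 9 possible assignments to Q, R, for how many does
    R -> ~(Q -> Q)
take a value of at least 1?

3

Q = 0, R = 0 ↦ 1  ≥
Q = 0, R = 1/2 ↦ 1/2  <
Q = 0, R = 1 ↦ 0  <
Q = 1/2, R = 0 ↦ 1  ≥
Q = 1/2, R = 1/2 ↦ 1/2  <
Q = 1/2, R = 1 ↦ 1/2  <
Q = 1, R = 0 ↦ 1  ≥
Q = 1, R = 1/2 ↦ 1/2  <
Q = 1, R = 1 ↦ 0  <
So 3 of the 9 assignments meet the threshold.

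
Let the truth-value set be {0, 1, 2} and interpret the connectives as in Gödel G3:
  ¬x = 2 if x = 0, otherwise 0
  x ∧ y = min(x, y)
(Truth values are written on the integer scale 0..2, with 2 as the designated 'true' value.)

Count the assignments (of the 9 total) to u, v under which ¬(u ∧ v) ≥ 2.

u = 0, v = 0 ↦ 2  ≥
u = 0, v = 1 ↦ 2  ≥
u = 0, v = 2 ↦ 2  ≥
u = 1, v = 0 ↦ 2  ≥
u = 1, v = 1 ↦ 0  <
u = 1, v = 2 ↦ 0  <
u = 2, v = 0 ↦ 2  ≥
u = 2, v = 1 ↦ 0  <
u = 2, v = 2 ↦ 0  <
So 5 of the 9 assignments meet the threshold.

5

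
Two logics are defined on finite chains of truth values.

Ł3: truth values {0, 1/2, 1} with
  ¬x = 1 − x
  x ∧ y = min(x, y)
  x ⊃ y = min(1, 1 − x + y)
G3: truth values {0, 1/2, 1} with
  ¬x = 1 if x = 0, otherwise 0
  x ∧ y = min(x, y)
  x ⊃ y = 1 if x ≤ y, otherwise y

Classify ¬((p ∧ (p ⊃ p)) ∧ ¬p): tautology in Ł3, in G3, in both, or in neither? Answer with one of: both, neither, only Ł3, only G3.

only G3

In Ł3: at p = 1/2 the value is 1/2 — not a tautology.
In G3: every assignment gives 1 — tautology.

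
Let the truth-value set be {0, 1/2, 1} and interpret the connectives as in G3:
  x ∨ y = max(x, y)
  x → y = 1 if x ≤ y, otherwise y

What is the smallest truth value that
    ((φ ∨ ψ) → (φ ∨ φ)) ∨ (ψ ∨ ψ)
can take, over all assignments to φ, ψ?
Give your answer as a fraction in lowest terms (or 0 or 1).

Take φ = 0, ψ = 1/2:
φ ∨ ψ = 0 ∨ 1/2 = 1/2
φ ∨ φ = 0 ∨ 0 = 0
(φ ∨ ψ) → (φ ∨ φ) = 1/2 → 0 = 0
ψ ∨ ψ = 1/2 ∨ 1/2 = 1/2
((φ ∨ ψ) → (φ ∨ φ)) ∨ (ψ ∨ ψ) = 0 ∨ 1/2 = 1/2
No assignment yields a value below 1/2, so this is the minimum.

1/2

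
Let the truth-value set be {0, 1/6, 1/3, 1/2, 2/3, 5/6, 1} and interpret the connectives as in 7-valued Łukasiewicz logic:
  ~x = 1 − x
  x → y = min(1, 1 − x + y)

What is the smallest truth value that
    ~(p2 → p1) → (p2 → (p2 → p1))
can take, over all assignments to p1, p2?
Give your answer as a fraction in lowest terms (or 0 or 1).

0

Take p1 = 0, p2 = 1:
p2 → p1 = 1 → 0 = 0
~(p2 → p1) = ~0 = 1
p2 → p1 = 1 → 0 = 0
p2 → (p2 → p1) = 1 → 0 = 0
~(p2 → p1) → (p2 → (p2 → p1)) = 1 → 0 = 0
No assignment yields a value below 0, so this is the minimum.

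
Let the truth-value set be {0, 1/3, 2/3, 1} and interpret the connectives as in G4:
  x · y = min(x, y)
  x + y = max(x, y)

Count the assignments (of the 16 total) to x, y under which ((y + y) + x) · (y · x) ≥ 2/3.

4

x = 0, y = 0 ↦ 0  <
x = 0, y = 1/3 ↦ 0  <
x = 0, y = 2/3 ↦ 0  <
x = 0, y = 1 ↦ 0  <
x = 1/3, y = 0 ↦ 0  <
x = 1/3, y = 1/3 ↦ 1/3  <
x = 1/3, y = 2/3 ↦ 1/3  <
x = 1/3, y = 1 ↦ 1/3  <
x = 2/3, y = 0 ↦ 0  <
x = 2/3, y = 1/3 ↦ 1/3  <
x = 2/3, y = 2/3 ↦ 2/3  ≥
x = 2/3, y = 1 ↦ 2/3  ≥
x = 1, y = 0 ↦ 0  <
x = 1, y = 1/3 ↦ 1/3  <
x = 1, y = 2/3 ↦ 2/3  ≥
x = 1, y = 1 ↦ 1  ≥
So 4 of the 16 assignments meet the threshold.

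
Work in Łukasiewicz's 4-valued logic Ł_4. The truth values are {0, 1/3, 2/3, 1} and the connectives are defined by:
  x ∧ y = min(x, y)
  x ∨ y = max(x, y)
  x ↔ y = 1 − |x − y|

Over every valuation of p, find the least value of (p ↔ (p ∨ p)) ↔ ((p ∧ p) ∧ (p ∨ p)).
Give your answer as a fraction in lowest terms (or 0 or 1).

0

Take p = 0:
p ∨ p = 0 ∨ 0 = 0
p ↔ (p ∨ p) = 0 ↔ 0 = 1
p ∧ p = 0 ∧ 0 = 0
p ∨ p = 0 ∨ 0 = 0
(p ∧ p) ∧ (p ∨ p) = 0 ∧ 0 = 0
(p ↔ (p ∨ p)) ↔ ((p ∧ p) ∧ (p ∨ p)) = 1 ↔ 0 = 0
No assignment yields a value below 0, so this is the minimum.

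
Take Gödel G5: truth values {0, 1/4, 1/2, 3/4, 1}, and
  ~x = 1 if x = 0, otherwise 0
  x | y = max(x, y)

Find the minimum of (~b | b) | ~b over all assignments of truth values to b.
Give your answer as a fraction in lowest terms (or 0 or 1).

Take b = 1/4:
~b = ~1/4 = 0
~b | b = 0 | 1/4 = 1/4
~b = ~1/4 = 0
(~b | b) | ~b = 1/4 | 0 = 1/4
No assignment yields a value below 1/4, so this is the minimum.

1/4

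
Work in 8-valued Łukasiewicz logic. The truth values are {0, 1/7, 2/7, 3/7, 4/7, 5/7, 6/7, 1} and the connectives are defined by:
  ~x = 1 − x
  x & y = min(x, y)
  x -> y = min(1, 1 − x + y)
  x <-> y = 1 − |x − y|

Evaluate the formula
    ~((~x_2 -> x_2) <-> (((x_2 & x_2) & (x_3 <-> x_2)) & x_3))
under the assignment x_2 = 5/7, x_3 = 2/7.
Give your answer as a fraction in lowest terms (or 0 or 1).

5/7

~x_2 = ~5/7 = 2/7
~x_2 -> x_2 = 2/7 -> 5/7 = 1
x_2 & x_2 = 5/7 & 5/7 = 5/7
x_3 <-> x_2 = 2/7 <-> 5/7 = 4/7
(x_2 & x_2) & (x_3 <-> x_2) = 5/7 & 4/7 = 4/7
((x_2 & x_2) & (x_3 <-> x_2)) & x_3 = 4/7 & 2/7 = 2/7
(~x_2 -> x_2) <-> (((x_2 & x_2) & (x_3 <-> x_2)) & x_3) = 1 <-> 2/7 = 2/7
~((~x_2 -> x_2) <-> (((x_2 & x_2) & (x_3 <-> x_2)) & x_3)) = ~2/7 = 5/7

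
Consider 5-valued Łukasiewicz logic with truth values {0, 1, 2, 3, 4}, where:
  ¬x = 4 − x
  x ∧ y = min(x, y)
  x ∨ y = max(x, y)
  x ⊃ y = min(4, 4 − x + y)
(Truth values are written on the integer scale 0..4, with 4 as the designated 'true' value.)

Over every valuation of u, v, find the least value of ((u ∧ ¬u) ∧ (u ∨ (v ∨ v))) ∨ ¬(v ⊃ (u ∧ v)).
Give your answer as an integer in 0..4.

Take u = 0, v = 0:
¬u = ¬0 = 4
u ∧ ¬u = 0 ∧ 4 = 0
v ∨ v = 0 ∨ 0 = 0
u ∨ (v ∨ v) = 0 ∨ 0 = 0
(u ∧ ¬u) ∧ (u ∨ (v ∨ v)) = 0 ∧ 0 = 0
u ∧ v = 0 ∧ 0 = 0
v ⊃ (u ∧ v) = 0 ⊃ 0 = 4
¬(v ⊃ (u ∧ v)) = ¬4 = 0
((u ∧ ¬u) ∧ (u ∨ (v ∨ v))) ∨ ¬(v ⊃ (u ∧ v)) = 0 ∨ 0 = 0
No assignment yields a value below 0, so this is the minimum.

0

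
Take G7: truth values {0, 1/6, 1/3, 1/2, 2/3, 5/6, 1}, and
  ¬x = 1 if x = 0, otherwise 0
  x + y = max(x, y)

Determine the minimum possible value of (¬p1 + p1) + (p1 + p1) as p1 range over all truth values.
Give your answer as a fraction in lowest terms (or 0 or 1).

1/6

Take p1 = 1/6:
¬p1 = ¬1/6 = 0
¬p1 + p1 = 0 + 1/6 = 1/6
p1 + p1 = 1/6 + 1/6 = 1/6
(¬p1 + p1) + (p1 + p1) = 1/6 + 1/6 = 1/6
No assignment yields a value below 1/6, so this is the minimum.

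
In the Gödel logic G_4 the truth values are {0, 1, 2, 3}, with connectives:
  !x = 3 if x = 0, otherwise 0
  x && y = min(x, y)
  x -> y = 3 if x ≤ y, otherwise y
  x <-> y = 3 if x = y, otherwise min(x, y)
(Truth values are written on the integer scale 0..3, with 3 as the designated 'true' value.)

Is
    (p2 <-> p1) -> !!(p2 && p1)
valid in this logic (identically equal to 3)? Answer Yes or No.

No

Counterexample: take p1 = 0, p2 = 0.
p2 <-> p1 = 0 <-> 0 = 3
p2 && p1 = 0 && 0 = 0
!(p2 && p1) = !0 = 3
!!(p2 && p1) = !3 = 0
(p2 <-> p1) -> !!(p2 && p1) = 3 -> 0 = 0
This gives 0 ≠ 3.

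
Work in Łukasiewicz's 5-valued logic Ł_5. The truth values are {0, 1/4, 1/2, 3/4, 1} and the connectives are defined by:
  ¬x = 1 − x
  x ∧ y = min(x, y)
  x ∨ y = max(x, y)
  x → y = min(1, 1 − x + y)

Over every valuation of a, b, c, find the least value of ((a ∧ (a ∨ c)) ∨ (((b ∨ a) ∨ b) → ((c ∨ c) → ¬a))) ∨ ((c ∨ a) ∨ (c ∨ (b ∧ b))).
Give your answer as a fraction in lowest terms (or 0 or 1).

3/4

Take a = 3/4, b = 0, c = 3/4:
a ∨ c = 3/4 ∨ 3/4 = 3/4
a ∧ (a ∨ c) = 3/4 ∧ 3/4 = 3/4
b ∨ a = 0 ∨ 3/4 = 3/4
(b ∨ a) ∨ b = 3/4 ∨ 0 = 3/4
c ∨ c = 3/4 ∨ 3/4 = 3/4
¬a = ¬3/4 = 1/4
(c ∨ c) → ¬a = 3/4 → 1/4 = 1/2
((b ∨ a) ∨ b) → ((c ∨ c) → ¬a) = 3/4 → 1/2 = 3/4
(a ∧ (a ∨ c)) ∨ (((b ∨ a) ∨ b) → ((c ∨ c) → ¬a)) = 3/4 ∨ 3/4 = 3/4
c ∨ a = 3/4 ∨ 3/4 = 3/4
b ∧ b = 0 ∧ 0 = 0
c ∨ (b ∧ b) = 3/4 ∨ 0 = 3/4
(c ∨ a) ∨ (c ∨ (b ∧ b)) = 3/4 ∨ 3/4 = 3/4
((a ∧ (a ∨ c)) ∨ (((b ∨ a) ∨ b) → ((c ∨ c) → ¬a))) ∨ ((c ∨ a) ∨ (c ∨ (b ∧ b))) = 3/4 ∨ 3/4 = 3/4
No assignment yields a value below 3/4, so this is the minimum.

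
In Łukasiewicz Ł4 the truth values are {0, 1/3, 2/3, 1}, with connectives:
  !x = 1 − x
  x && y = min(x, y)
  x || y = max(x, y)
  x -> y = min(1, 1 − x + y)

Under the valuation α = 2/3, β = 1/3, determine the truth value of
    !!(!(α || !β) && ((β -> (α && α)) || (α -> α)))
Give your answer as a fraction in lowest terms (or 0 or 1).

!β = !1/3 = 2/3
α || !β = 2/3 || 2/3 = 2/3
!(α || !β) = !2/3 = 1/3
α && α = 2/3 && 2/3 = 2/3
β -> (α && α) = 1/3 -> 2/3 = 1
α -> α = 2/3 -> 2/3 = 1
(β -> (α && α)) || (α -> α) = 1 || 1 = 1
!(α || !β) && ((β -> (α && α)) || (α -> α)) = 1/3 && 1 = 1/3
!(!(α || !β) && ((β -> (α && α)) || (α -> α))) = !1/3 = 2/3
!!(!(α || !β) && ((β -> (α && α)) || (α -> α))) = !2/3 = 1/3

1/3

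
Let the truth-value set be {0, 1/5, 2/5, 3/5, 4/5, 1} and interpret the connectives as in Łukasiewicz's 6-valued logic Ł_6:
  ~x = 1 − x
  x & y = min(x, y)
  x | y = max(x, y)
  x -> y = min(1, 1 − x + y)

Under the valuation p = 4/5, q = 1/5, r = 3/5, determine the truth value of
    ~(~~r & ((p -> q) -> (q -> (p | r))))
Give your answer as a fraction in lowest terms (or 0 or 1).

2/5

~r = ~3/5 = 2/5
~~r = ~2/5 = 3/5
p -> q = 4/5 -> 1/5 = 2/5
p | r = 4/5 | 3/5 = 4/5
q -> (p | r) = 1/5 -> 4/5 = 1
(p -> q) -> (q -> (p | r)) = 2/5 -> 1 = 1
~~r & ((p -> q) -> (q -> (p | r))) = 3/5 & 1 = 3/5
~(~~r & ((p -> q) -> (q -> (p | r)))) = ~3/5 = 2/5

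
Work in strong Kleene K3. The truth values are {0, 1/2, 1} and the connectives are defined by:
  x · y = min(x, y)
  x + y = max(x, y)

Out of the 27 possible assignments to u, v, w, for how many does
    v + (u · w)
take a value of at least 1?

11

value 1: 11 assignments (counts)
value 1/2: 11 assignments
value 0: 5 assignments
So 11 of the 27 assignments meet the threshold.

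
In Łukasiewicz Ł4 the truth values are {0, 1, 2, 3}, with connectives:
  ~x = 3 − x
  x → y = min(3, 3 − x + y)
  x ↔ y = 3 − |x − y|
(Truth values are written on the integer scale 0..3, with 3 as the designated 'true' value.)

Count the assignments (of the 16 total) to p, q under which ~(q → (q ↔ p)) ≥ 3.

p = 0, q = 0 ↦ 0  <
p = 0, q = 1 ↦ 0  <
p = 0, q = 2 ↦ 1  <
p = 0, q = 3 ↦ 3  ≥
p = 1, q = 0 ↦ 0  <
p = 1, q = 1 ↦ 0  <
p = 1, q = 2 ↦ 0  <
p = 1, q = 3 ↦ 2  <
p = 2, q = 0 ↦ 0  <
p = 2, q = 1 ↦ 0  <
p = 2, q = 2 ↦ 0  <
p = 2, q = 3 ↦ 1  <
p = 3, q = 0 ↦ 0  <
p = 3, q = 1 ↦ 0  <
p = 3, q = 2 ↦ 0  <
p = 3, q = 3 ↦ 0  <
So 1 of the 16 assignments meets the threshold.

1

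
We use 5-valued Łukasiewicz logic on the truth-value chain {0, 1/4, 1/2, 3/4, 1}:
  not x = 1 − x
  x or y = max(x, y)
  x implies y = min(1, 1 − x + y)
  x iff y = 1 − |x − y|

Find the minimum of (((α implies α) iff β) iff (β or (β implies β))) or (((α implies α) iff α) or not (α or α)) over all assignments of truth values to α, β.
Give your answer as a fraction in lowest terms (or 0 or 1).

Take α = 1/2, β = 0:
α implies α = 1/2 implies 1/2 = 1
(α implies α) iff β = 1 iff 0 = 0
β implies β = 0 implies 0 = 1
β or (β implies β) = 0 or 1 = 1
((α implies α) iff β) iff (β or (β implies β)) = 0 iff 1 = 0
α implies α = 1/2 implies 1/2 = 1
(α implies α) iff α = 1 iff 1/2 = 1/2
α or α = 1/2 or 1/2 = 1/2
not (α or α) = not 1/2 = 1/2
((α implies α) iff α) or not (α or α) = 1/2 or 1/2 = 1/2
(((α implies α) iff β) iff (β or (β implies β))) or (((α implies α) iff α) or not (α or α)) = 0 or 1/2 = 1/2
No assignment yields a value below 1/2, so this is the minimum.

1/2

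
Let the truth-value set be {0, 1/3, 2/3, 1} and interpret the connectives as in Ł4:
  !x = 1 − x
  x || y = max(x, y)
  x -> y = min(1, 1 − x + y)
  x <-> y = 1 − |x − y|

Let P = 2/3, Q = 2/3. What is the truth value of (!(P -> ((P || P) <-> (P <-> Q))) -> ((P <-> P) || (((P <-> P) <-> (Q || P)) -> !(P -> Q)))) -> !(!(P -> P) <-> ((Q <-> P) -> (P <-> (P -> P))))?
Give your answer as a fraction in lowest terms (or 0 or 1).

2/3

P || P = 2/3 || 2/3 = 2/3
P <-> Q = 2/3 <-> 2/3 = 1
(P || P) <-> (P <-> Q) = 2/3 <-> 1 = 2/3
P -> ((P || P) <-> (P <-> Q)) = 2/3 -> 2/3 = 1
!(P -> ((P || P) <-> (P <-> Q))) = !1 = 0
P <-> P = 2/3 <-> 2/3 = 1
P <-> P = 2/3 <-> 2/3 = 1
Q || P = 2/3 || 2/3 = 2/3
(P <-> P) <-> (Q || P) = 1 <-> 2/3 = 2/3
P -> Q = 2/3 -> 2/3 = 1
!(P -> Q) = !1 = 0
((P <-> P) <-> (Q || P)) -> !(P -> Q) = 2/3 -> 0 = 1/3
(P <-> P) || (((P <-> P) <-> (Q || P)) -> !(P -> Q)) = 1 || 1/3 = 1
!(P -> ((P || P) <-> (P <-> Q))) -> ((P <-> P) || (((P <-> P) <-> (Q || P)) -> !(P -> Q))) = 0 -> 1 = 1
P -> P = 2/3 -> 2/3 = 1
!(P -> P) = !1 = 0
Q <-> P = 2/3 <-> 2/3 = 1
P -> P = 2/3 -> 2/3 = 1
P <-> (P -> P) = 2/3 <-> 1 = 2/3
(Q <-> P) -> (P <-> (P -> P)) = 1 -> 2/3 = 2/3
!(P -> P) <-> ((Q <-> P) -> (P <-> (P -> P))) = 0 <-> 2/3 = 1/3
!(!(P -> P) <-> ((Q <-> P) -> (P <-> (P -> P)))) = !1/3 = 2/3
(!(P -> ((P || P) <-> (P <-> Q))) -> ((P <-> P) || (((P <-> P) <-> (Q || P)) -> !(P -> Q)))) -> !(!(P -> P) <-> ((Q <-> P) -> (P <-> (P -> P)))) = 1 -> 2/3 = 2/3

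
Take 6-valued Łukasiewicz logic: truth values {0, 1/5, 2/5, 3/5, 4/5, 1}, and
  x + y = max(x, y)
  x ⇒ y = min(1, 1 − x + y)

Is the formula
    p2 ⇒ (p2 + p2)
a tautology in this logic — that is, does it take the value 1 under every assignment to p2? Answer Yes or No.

Yes

p2 = 0 ↦ 1
p2 = 1/5 ↦ 1
p2 = 2/5 ↦ 1
p2 = 3/5 ↦ 1
p2 = 4/5 ↦ 1
p2 = 1 ↦ 1
Every assignment gives a value ≥ 1.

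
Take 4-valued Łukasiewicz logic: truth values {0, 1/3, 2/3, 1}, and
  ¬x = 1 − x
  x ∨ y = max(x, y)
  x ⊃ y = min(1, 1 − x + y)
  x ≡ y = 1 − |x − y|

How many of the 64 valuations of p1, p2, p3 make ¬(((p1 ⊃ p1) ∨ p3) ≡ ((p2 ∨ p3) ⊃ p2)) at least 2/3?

value 1: 4 assignments (counts)
value 2/3: 8 assignments (counts)
value 1/3: 12 assignments
value 0: 40 assignments
So 12 of the 64 assignments meet the threshold.

12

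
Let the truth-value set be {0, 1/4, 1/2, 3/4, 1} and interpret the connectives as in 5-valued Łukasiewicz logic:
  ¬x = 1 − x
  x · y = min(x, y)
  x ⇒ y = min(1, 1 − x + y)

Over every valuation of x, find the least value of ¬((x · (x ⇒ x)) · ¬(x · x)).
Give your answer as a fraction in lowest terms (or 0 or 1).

Take x = 1/2:
x ⇒ x = 1/2 ⇒ 1/2 = 1
x · (x ⇒ x) = 1/2 · 1 = 1/2
x · x = 1/2 · 1/2 = 1/2
¬(x · x) = ¬1/2 = 1/2
(x · (x ⇒ x)) · ¬(x · x) = 1/2 · 1/2 = 1/2
¬((x · (x ⇒ x)) · ¬(x · x)) = ¬1/2 = 1/2
No assignment yields a value below 1/2, so this is the minimum.

1/2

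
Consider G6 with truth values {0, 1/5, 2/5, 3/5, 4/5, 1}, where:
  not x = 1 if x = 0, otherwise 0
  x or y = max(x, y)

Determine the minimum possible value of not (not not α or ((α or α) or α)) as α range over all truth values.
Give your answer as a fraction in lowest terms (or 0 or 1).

Take α = 1/5:
not α = not 1/5 = 0
not not α = not 0 = 1
α or α = 1/5 or 1/5 = 1/5
(α or α) or α = 1/5 or 1/5 = 1/5
not not α or ((α or α) or α) = 1 or 1/5 = 1
not (not not α or ((α or α) or α)) = not 1 = 0
No assignment yields a value below 0, so this is the minimum.

0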